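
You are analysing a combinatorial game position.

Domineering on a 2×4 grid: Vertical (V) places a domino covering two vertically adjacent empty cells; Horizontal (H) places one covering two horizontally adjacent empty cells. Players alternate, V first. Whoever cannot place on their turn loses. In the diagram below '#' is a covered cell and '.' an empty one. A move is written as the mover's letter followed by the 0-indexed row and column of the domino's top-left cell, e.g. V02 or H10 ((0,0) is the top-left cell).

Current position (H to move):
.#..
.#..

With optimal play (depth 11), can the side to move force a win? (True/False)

p1 H@[.#../.#..]: H02[.###/.#..]+1* H12[.#../.###]+1
p2 V@[.###/.#..]: V00[####/##..]-1*
p3 H@[####/##..]: H12[####/####]+1*
p4 V@[####/####] terminal -1; root [.#../.#..] d11

H winning at [.#../.#..]: True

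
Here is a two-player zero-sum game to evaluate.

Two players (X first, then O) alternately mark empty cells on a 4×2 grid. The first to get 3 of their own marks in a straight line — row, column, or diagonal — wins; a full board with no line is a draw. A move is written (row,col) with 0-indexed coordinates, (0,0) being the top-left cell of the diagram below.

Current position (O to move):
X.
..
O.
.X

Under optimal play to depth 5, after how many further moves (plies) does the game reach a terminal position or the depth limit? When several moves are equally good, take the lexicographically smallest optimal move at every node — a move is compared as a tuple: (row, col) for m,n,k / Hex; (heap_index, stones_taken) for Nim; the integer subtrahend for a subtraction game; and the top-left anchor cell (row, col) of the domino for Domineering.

[X./../O./.X] O move#1: (0,1):+0/XO/../O./.X*, (1,0):+0/X./O./O./.X, (1,1):+0/X./.O/O./.X, (2,1):+0/X./../OO/.X, (3,0):+0/X./../O./OX
[XO/../O./.X] X move#2: (1,0):+0/XO/X./O./.X*, (1,1):+0/XO/.X/O./.X, (2,1):+0/XO/../OX/.X, (3,0):+0/XO/../O./XX
[XO/X./O./.X] O move#3: (1,1):+0/XO/XO/O./.X*, (2,1):+0/XO/X./OO/.X, (3,0):+0/XO/X./O./OX
[XO/XO/O./.X] X move#4: (2,1):+0/XO/XO/OX/.X*, (3,0):-1/XO/XO/O./XX
[XO/XO/OX/.X] O move#5: (3,0):+0/XO/XO/OX/OX*
[XO/XO/OX/OX] end (terminal +0, X#6); searched X./../O./.X to 5

PV length from [X./../O./.X]: 5 plies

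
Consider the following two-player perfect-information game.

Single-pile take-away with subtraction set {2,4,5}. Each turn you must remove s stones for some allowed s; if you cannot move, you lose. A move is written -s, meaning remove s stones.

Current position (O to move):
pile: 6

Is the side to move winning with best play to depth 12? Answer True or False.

ply 1, O at 6 | -2=-1→4; -4=-1→2; -5=+1→1*
ply 2: 1 is terminal -1 (X); from 6 depth 12

O winning at [6]: True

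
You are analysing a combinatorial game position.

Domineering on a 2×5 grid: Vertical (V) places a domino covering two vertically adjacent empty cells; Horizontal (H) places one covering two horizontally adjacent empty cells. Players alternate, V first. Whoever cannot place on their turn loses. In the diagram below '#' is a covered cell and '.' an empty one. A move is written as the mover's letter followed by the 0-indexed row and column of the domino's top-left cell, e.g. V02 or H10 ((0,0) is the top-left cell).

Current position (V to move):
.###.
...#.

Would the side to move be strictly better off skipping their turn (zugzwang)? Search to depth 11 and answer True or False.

[.###./...#.] V move#1: V00:+1/####./#..#.*, V04:-1/.####/...##
[####./#..#.] H move#2: H11:-1/####./####.*
[####./####.] V move#3: V04:+1/#####/#####*
[#####/#####] end (terminal -1, H#4); searched .###./...#. to 11
pass branch (H moves first from the same position):
  | [.###./...#.] H move#1: H10:-1/.###./##.#.*, H11:-1/.###./.###.
  | [.###./##.#.] V move#2: V04:+1/.####/##.##*
  | [.####/##.##] end (terminal -1, H#3); searched .###./...#. to 11
V moving scores +1; V passing scores +1

zugzwang(.###./...#., V) = False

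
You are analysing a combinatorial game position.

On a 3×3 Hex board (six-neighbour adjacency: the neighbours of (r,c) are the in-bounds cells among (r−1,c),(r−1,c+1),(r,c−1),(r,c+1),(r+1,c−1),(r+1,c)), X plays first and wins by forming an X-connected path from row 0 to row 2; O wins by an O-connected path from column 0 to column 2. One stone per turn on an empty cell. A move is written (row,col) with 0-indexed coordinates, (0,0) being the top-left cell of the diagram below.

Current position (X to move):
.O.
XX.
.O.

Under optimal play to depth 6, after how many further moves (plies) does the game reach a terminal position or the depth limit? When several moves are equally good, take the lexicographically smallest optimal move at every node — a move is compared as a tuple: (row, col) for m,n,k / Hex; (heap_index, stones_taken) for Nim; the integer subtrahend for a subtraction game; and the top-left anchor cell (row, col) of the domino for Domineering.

PV length from [.O./XX./.O.]: 5 plies

p1 X@[.O./XX./.O.]: (0,0)[XO./XX./.O.]-1 (0,2)[.OX/XX./.O.]-1 (1,2)[.O./XXX/.O.]+1* (2,0)[.O./XX./XO.]+1 (2,2)[.O./XX./.OX]+1
p2 O@[.O./XXX/.O.]: (0,0)[OO./XXX/.O.]-1* (0,2)[.OO/XXX/.O.]-1 (2,0)[.O./XXX/OO.]-1 (2,2)[.O./XXX/.OO]-1
p3 X@[OO./XXX/.O.]: (0,2)[OOX/XXX/.O.]+1* (2,0)[OO./XXX/XO.]-1 (2,2)[OO./XXX/.OX]-1
p4 O@[OOX/XXX/.O.]: (2,0)[OOX/XXX/OO.]-1* (2,2)[OOX/XXX/.OO]-1
p5 X@[OOX/XXX/OO.]: (2,2)[OOX/XXX/OOX]+1*
p6 O@[OOX/XXX/OOX] terminal -1; root [.O./XX./.O.] d6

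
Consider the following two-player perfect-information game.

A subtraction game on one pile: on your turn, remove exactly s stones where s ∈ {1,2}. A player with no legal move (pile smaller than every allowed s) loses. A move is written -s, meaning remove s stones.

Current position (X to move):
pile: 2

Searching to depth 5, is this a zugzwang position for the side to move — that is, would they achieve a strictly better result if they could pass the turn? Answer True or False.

zugzwang(2, X) = False

p1 X@[2]: -1[1]-1 -2[0]+1*
p2 O@[0] terminal -1; root [2] d5
if X skipped the turn, O would face:
~ p1 O@[2]: -1[1]-1 -2[0]+1*
~ p2 X@[0] terminal -1; root [2] d5
compare (X): move=+1 vs pass=-1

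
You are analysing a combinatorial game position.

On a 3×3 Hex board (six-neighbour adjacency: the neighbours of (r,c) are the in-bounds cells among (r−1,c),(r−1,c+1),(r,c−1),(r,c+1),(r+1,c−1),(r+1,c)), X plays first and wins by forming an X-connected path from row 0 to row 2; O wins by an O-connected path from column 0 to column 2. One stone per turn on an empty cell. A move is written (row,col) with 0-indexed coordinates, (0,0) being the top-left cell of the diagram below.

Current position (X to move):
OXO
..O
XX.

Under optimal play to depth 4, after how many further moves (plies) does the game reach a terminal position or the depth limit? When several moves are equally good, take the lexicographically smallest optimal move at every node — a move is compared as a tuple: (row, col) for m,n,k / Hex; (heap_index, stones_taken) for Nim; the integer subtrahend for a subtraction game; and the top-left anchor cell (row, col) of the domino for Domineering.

PV length from [OXO/..O/XX.]: 1 ply

[OXO/..O/XX.] X move#1: (1,0):+1/OXO/X.O/XX.*, (1,1):+1/OXO/.XO/XX., (2,2):+1/OXO/..O/XXX
[OXO/X.O/XX.] end (terminal -1, O#2); searched OXO/..O/XX. to 4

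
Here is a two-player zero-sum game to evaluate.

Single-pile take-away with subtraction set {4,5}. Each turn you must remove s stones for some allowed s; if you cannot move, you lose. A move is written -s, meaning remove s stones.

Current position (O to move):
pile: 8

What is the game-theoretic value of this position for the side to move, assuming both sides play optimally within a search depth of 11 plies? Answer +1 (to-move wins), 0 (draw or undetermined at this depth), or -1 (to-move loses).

p1 O@[8]: -4[4]-1 -5[3]+1*
p2 X@[3] terminal -1; root [8] d11

value(8, O) = +1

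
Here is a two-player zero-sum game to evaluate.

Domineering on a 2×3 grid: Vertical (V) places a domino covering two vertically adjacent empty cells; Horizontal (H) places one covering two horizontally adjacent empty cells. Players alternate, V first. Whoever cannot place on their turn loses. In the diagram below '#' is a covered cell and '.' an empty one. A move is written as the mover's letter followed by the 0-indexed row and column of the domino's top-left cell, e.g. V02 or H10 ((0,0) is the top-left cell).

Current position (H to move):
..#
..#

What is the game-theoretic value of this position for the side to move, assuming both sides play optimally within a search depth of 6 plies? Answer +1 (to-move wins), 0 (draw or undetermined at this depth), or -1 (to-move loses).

value(..#/..#, H) = +1

p1 H@[..#/..#]: H00[###/..#]+1* H10[..#/###]+1
p2 V@[###/..#] terminal -1; root [..#/..#] d6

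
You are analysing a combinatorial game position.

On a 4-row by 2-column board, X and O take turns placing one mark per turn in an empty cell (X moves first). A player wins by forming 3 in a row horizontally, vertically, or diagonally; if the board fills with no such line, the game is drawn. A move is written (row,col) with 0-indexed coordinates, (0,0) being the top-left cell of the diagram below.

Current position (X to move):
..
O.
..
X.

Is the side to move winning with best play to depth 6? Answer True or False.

X winning at [../O./../X.]: False

ply 1, X at ../O./../X. | (0,0)=+0→X./O./../X.*; (0,1)=+0→.X/O./../X.; (1,1)=+0→../OX/../X.; (2,0)=+0→../O./X./X.; (2,1)=+0→../O./.X/X.; (3,1)=+0→../O./../XX
ply 2, O at X./O./../X. | (0,1)=+0→XO/O./../X.*; (1,1)=+0→X./OO/../X.; (2,0)=+0→X./O./O./X.; (2,1)=+0→X./O./.O/X.; (3,1)=+0→X./O./../XO
ply 3, X at XO/O./../X. | (1,1)=+0→XO/OX/../X.*; (2,0)=+0→XO/O./X./X.; (2,1)=+0→XO/O./.X/X.; (3,1)=+0→XO/O./../XX
ply 4, O at XO/OX/../X. | (2,0)=+0→XO/OX/O./X.*; (2,1)=+0→XO/OX/.O/X.; (3,1)=+0→XO/OX/../XO
ply 5, X at XO/OX/O./X. | (2,1)=+0→XO/OX/OX/X.*; (3,1)=+0→XO/OX/O./XX
ply 6, O at XO/OX/OX/X. | (3,1)=+0→XO/OX/OX/XO*
ply 7: XO/OX/OX/XO is terminal +0 (X); from ../O./../X. depth 6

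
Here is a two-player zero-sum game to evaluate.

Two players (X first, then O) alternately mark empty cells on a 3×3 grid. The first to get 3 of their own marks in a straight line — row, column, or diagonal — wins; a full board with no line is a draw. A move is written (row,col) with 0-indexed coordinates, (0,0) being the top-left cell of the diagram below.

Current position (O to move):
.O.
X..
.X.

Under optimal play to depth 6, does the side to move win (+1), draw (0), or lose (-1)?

[.O./X../.X.] O move#1: (0,0):-1/OO./X../.X., (0,2):-1/.OO/X../.X., (1,1):-1/.O./XO./.X., (1,2):-1/.O./X.O/.X., (2,0):+0/.O./X../OX.*, (2,2):+0/.O./X../.XO
[.O./X../OX.] X move#2: (0,0):+0/XO./X../OX.*, (0,2):+0/.OX/X../OX., (1,1):+0/.O./XX./OX., (1,2):+0/.O./X.X/OX., (2,2):-1/.O./X../OXX
[XO./X../OX.] O move#3: (0,2):-1/XOO/X../OX., (1,1):+0/XO./XO./OX.*, (1,2):+0/XO./X.O/OX., (2,2):+0/XO./X../OXO
[XO./XO./OX.] X move#4: (0,2):+0/XOX/XO./OX.*, (1,2):-1/XO./XOX/OX., (2,2):-1/XO./XO./OXX
[XOX/XO./OX.] O move#5: (1,2):+0/XOX/XOO/OX.*, (2,2):+0/XOX/XO./OXO
[XOX/XOO/OX.] X move#6: (2,2):+0/XOX/XOO/OXX*
[XOX/XOO/OXX] end (terminal +0, O#7); searched .O./X../.X. to 6

value(.O./X../.X., O) = 0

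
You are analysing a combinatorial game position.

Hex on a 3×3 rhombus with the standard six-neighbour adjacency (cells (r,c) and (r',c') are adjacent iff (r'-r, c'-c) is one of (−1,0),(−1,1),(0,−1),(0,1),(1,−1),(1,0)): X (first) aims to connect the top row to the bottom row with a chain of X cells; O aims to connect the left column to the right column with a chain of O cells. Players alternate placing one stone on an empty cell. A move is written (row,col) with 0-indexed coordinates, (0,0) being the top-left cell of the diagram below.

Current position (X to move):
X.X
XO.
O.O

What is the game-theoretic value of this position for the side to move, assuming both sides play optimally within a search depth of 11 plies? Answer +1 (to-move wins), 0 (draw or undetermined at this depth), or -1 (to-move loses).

value(X.X/XO./O.O, X) = -1

[X.X/XO./O.O] X move#1: (0,1):-1/XXX/XO./O.O*, (1,2):-1/X.X/XOX/O.O, (2,1):-1/X.X/XO./OXO
[XXX/XO./O.O] O move#2: (1,2):+1/XXX/XOO/O.O*, (2,1):+1/XXX/XO./OOO
[XXX/XOO/O.O] end (terminal -1, X#3); searched X.X/XO./O.O to 11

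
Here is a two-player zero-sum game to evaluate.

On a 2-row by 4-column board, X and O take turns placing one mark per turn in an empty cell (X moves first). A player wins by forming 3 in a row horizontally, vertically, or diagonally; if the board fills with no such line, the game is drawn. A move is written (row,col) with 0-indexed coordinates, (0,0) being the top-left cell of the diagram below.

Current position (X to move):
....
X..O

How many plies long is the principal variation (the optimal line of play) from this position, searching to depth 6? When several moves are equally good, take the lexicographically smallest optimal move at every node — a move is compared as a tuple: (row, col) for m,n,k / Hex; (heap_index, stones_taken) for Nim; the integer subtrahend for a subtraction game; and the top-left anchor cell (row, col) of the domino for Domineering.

PV length from [..../X..O]: 6 plies

ply 1, X at ..../X..O | (0,0)=+0→X.../X..O*; (0,1)=+0→.X../X..O; (0,2)=+0→..X./X..O; (0,3)=+0→...X/X..O; (1,1)=+0→..../XX.O; (1,2)=+0→..../X.XO
ply 2, O at X.../X..O | (0,1)=+0→XO../X..O*; (0,2)=+0→X.O./X..O; (0,3)=+0→X..O/X..O; (1,1)=+0→X.../XO.O; (1,2)=+0→X.../X.OO
ply 3, X at XO../X..O | (0,2)=+0→XOX./X..O*; (0,3)=+0→XO.X/X..O; (1,1)=+0→XO../XX.O; (1,2)=+0→XO../X.XO
ply 4, O at XOX./X..O | (0,3)=+0→XOXO/X..O*; (1,1)=+0→XOX./XO.O; (1,2)=+0→XOX./X.OO
ply 5, X at XOXO/X..O | (1,1)=+0→XOXO/XX.O*; (1,2)=+0→XOXO/X.XO
ply 6, O at XOXO/XX.O | (1,2)=+0→XOXO/XXOO*
ply 7: XOXO/XXOO is terminal +0 (X); from ..../X..O depth 6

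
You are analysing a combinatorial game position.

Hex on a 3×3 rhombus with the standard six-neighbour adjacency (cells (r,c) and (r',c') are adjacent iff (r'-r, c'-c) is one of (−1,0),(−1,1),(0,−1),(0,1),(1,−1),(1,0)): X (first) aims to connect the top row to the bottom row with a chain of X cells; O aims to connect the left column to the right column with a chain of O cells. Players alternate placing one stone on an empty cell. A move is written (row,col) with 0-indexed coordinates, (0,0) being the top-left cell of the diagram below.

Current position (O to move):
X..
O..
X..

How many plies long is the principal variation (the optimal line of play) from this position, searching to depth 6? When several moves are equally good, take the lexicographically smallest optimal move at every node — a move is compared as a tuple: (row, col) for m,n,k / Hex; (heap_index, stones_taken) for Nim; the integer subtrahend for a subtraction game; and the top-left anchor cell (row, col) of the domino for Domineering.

ply 1, O at X../O../X.. | (0,1)=-1→XO./O../X..; (0,2)=+1→X.O/O../X..*; (1,1)=+1→X../OO./X..; (1,2)=-1→X../O.O/X..; (2,1)=-1→X../O../XO.; (2,2)=-1→X../O../X.O
ply 2, X at X.O/O../X.. | (0,1)=-1→XXO/O../X..*; (1,1)=-1→X.O/OX./X..; (1,2)=-1→X.O/O.X/X..; (2,1)=-1→X.O/O../XX.; (2,2)=-1→X.O/O../X.X
ply 3, O at XXO/O../X.. | (1,1)=+1→XXO/OO./X..*; (1,2)=-1→XXO/O.O/X..; (2,1)=-1→XXO/O../XO.; (2,2)=-1→XXO/O../X.O
ply 4: XXO/OO./X.. is terminal -1 (X); from X../O../X.. depth 6

PV length from [X../O../X..]: 3 plies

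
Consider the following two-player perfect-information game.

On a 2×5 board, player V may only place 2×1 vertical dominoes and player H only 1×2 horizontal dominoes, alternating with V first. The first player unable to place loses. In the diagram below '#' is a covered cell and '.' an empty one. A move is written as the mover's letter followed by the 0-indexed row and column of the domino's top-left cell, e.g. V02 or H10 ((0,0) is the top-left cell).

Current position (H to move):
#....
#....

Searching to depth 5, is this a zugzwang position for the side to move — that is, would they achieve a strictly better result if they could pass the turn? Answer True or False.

p1 H@[#..../#....]: H01[###../#....]-1 H02[#.##./#....]+1* H03[#..##/#....]-1 H11[#..../###..]-1 H12[#..../#.##.]+1 H13[#..../#..##]-1
p2 V@[#.##./#....]: V01[####./##...]-1* V04[#.###/#...#]-1
p3 H@[####./##...]: H12[####./####.]-1 H13[####./##.##]+1*
p4 V@[####./##.##] terminal -1; root [#..../#....] d5
suppose H passes — search the same position with V to move:
pass> p1 V@[#..../#....]: V01[##.../##...]-1* V02[#.#../#.#..]-1 V03[#..#./#..#.]-1 V04[#...#/#...#]-1
pass> p2 H@[##.../##...]: H02[####./##...]+1* H03[##.##/##...]+1 H12[##.../####.]+1 H13[##.../##.##]+1
pass> p3 V@[####./##...]: V04[#####/##..#]-1*
pass> p4 H@[#####/##..#]: H12[#####/#####]+1*
pass> p5 V@[#####/#####] terminal -1; root [#..../#....] d5
for H: play +1, pass +1

zugzwang(#..../#...., H) = False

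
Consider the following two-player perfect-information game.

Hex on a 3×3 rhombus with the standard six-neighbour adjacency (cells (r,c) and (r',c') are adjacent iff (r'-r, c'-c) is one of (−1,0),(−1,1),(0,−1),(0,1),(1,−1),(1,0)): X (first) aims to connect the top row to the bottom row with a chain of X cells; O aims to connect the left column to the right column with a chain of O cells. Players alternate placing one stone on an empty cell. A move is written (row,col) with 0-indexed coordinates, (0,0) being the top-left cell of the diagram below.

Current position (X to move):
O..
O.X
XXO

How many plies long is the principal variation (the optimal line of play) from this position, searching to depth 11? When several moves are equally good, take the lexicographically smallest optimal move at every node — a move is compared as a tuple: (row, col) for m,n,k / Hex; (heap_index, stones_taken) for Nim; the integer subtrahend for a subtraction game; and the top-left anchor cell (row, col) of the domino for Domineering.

PV length from [O../O.X/XXO]: 3 plies

p1 X@[O../O.X/XXO]: (0,1)[OX./O.X/XXO]+1* (0,2)[O.X/O.X/XXO]+1 (1,1)[O../OXX/XXO]+1
p2 O@[OX./O.X/XXO]: (0,2)[OXO/O.X/XXO]-1* (1,1)[OX./OOX/XXO]-1
p3 X@[OXO/O.X/XXO]: (1,1)[OXO/OXX/XXO]+1*
p4 O@[OXO/OXX/XXO] terminal -1; root [O../O.X/XXO] d11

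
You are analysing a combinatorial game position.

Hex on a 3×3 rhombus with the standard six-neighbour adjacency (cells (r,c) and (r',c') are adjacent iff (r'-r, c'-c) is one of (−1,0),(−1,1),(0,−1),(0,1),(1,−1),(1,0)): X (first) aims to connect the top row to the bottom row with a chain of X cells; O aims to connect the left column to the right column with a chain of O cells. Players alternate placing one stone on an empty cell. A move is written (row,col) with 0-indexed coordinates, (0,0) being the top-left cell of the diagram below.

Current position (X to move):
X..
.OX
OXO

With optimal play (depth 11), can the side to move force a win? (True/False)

X winning at [X../.OX/OXO]: True

ply 1, X at X../.OX/OXO | (0,1)=-1→XX./.OX/OXO; (0,2)=+1→X.X/.OX/OXO*; (1,0)=-1→X../XOX/OXO
ply 2: X.X/.OX/OXO is terminal -1 (O); from X../.OX/OXO depth 11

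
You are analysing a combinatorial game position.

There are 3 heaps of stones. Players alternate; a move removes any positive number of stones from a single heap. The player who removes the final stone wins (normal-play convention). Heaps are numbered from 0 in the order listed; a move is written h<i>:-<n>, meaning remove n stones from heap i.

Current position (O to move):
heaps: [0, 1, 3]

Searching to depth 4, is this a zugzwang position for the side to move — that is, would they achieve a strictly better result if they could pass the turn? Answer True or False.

zugzwang((0,1,3), O) = False

p1 O@[(0,1,3)]: h1:-1[(0,0,3)]-1 h2:-1[(0,1,2)]-1 h2:-2[(0,1,1)]+1* h2:-3[(0,1,0)]-1
p2 X@[(0,1,1)]: h1:-1[(0,0,1)]-1* h2:-1[(0,1,0)]-1
p3 O@[(0,0,1)]: h2:-1[(0,0,0)]+1*
p4 X@[(0,0,0)] terminal -1; root [(0,1,3)] d4
if O skipped the turn, X would face:
~ p1 X@[(0,1,3)]: h1:-1[(0,0,3)]-1 h2:-1[(0,1,2)]-1 h2:-2[(0,1,1)]+1* h2:-3[(0,1,0)]-1
~ p2 O@[(0,1,1)]: h1:-1[(0,0,1)]-1* h2:-1[(0,1,0)]-1
~ p3 X@[(0,0,1)]: h2:-1[(0,0,0)]+1*
~ p4 O@[(0,0,0)] terminal -1; root [(0,1,3)] d4
compare (O): move=+1 vs pass=-1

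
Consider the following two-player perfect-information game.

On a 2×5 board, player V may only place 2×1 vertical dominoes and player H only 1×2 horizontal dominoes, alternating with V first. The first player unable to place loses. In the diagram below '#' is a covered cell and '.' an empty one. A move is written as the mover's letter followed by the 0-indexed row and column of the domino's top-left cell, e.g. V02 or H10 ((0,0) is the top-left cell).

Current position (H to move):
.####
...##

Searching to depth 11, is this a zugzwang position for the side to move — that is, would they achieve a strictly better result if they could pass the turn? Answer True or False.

p1 H@[.####/...##]: H10[.####/##.##]+1* H11[.####/.####]-1
p2 V@[.####/##.##] terminal -1; root [.####/...##] d11
suppose H passes — search the same position with V to move:
pass> p1 V@[.####/...##]: V00[#####/#..##]-1*
pass> p2 H@[#####/#..##]: H11[#####/#####]+1*
pass> p3 V@[#####/#####] terminal -1; root [.####/...##] d11
for H: play +1, pass +1

zugzwang(.####/...##, H) = False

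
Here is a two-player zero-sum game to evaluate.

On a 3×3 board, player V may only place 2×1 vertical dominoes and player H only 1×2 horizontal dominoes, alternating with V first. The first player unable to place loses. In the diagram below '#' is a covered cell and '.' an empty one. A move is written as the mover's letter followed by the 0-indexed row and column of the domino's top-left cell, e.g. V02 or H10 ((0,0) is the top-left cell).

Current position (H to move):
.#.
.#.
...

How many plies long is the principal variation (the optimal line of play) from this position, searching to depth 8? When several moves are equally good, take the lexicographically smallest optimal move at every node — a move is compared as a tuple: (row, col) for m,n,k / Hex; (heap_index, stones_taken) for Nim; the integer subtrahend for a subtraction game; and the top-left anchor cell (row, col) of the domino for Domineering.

PV length from [.#./.#./...]: 2 plies

[.#./.#./...] H move#1: H20:-1/.#./.#./##.*, H21:-1/.#./.#./.##
[.#./.#./##.] V move#2: V00:+1/##./##./##.*, V02:+1/.##/.##/##., V12:+1/.#./.##/###
[##./##./##.] end (terminal -1, H#3); searched .#./.#./... to 8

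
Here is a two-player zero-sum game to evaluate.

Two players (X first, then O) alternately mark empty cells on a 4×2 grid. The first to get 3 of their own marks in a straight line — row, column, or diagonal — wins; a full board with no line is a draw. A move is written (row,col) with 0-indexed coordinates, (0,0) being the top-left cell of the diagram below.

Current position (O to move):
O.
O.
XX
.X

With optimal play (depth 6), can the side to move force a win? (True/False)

ply 1, O at O./O./XX/.X | (0,1)=-1→OO/O./XX/.X; (1,1)=+0→O./OO/XX/.X*; (3,0)=-1→O./O./XX/OX
ply 2, X at O./OO/XX/.X | (0,1)=+0→OX/OO/XX/.X*; (3,0)=+0→O./OO/XX/XX
ply 3, O at OX/OO/XX/.X | (3,0)=+0→OX/OO/XX/OX*
ply 4: OX/OO/XX/OX is terminal +0 (X); from O./O./XX/.X depth 6

O winning at [O./O./XX/.X]: False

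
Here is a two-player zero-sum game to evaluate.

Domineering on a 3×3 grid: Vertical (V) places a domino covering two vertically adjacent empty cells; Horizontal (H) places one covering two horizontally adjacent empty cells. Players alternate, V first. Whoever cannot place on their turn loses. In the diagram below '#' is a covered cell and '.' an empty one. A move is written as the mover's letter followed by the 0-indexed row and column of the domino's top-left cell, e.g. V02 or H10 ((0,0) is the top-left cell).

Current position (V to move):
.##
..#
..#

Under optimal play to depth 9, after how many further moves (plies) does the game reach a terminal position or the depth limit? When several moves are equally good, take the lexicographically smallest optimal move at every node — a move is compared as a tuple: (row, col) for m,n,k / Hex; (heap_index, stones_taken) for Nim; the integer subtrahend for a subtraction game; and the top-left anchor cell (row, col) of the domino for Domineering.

PV length from [.##/..#/..#]: 1 ply

[.##/..#/..#] V move#1: V00:-1/###/#.#/..#, V10:+1/.##/#.#/#.#*, V11:+1/.##/.##/.##
[.##/#.#/#.#] end (terminal -1, H#2); searched .##/..#/..# to 9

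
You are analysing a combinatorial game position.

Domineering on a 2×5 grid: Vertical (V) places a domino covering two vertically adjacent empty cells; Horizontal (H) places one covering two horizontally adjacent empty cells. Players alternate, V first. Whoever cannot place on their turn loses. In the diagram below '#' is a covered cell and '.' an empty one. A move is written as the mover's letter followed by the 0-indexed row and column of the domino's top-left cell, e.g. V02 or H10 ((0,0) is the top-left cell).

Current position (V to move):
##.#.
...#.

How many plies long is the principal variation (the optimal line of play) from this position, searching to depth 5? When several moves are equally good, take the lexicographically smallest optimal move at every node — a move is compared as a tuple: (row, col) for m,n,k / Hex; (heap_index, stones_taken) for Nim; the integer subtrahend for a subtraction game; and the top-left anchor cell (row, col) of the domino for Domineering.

PV length from [##.#./...#.]: 3 plies

p1 V@[##.#./...#.]: V02[####./..##.]+1* V04[##.##/...##]-1
p2 H@[####./..##.]: H10[####./####.]-1*
p3 V@[####./####.]: V04[#####/#####]+1*
p4 H@[#####/#####] terminal -1; root [##.#./...#.] d5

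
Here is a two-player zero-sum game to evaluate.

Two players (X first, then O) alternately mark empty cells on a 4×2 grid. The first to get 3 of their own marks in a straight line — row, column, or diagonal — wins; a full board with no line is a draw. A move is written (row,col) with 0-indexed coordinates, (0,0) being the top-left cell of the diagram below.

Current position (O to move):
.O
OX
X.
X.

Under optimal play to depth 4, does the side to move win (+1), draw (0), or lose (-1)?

[.O/OX/X./X.] O move#1: (0,0):+0/OO/OX/X./X.*, (2,1):+0/.O/OX/XO/X., (3,1):+0/.O/OX/X./XO
[OO/OX/X./X.] X move#2: (2,1):+0/OO/OX/XX/X.*, (3,1):+0/OO/OX/X./XX
[OO/OX/XX/X.] O move#3: (3,1):+0/OO/OX/XX/XO*
[OO/OX/XX/XO] end (terminal +0, X#4); searched .O/OX/X./X. to 4

value(.O/OX/X./X., O) = 0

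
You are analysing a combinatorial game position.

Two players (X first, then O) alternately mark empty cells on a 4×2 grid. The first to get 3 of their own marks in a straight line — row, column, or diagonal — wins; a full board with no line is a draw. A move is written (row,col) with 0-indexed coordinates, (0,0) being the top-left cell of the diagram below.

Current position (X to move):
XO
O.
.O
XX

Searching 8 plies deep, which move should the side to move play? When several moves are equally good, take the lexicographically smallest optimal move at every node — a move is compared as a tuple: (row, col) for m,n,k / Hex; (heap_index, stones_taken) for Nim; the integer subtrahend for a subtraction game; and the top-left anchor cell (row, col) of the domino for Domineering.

[XO/O./.O/XX] X move#1: (1,1):+0/XO/OX/.O/XX*, (2,0):-1/XO/O./XO/XX
[XO/OX/.O/XX] O move#2: (2,0):+0/XO/OX/OO/XX*
[XO/OX/OO/XX] end (terminal +0, X#3); searched XO/O./.O/XX to 8

X's best at [XO/O./.O/XX]: (1,1)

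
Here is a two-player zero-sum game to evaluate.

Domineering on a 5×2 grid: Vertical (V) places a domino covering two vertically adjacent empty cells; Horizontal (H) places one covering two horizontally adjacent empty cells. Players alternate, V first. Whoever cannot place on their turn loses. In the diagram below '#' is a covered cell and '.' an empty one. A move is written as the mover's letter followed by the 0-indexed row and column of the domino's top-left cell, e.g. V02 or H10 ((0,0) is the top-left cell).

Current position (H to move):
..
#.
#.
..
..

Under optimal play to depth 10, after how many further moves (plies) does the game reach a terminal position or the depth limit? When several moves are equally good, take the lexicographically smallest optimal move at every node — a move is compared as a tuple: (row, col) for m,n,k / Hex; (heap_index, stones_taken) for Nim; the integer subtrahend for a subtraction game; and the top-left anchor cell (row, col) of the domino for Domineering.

PV length from [../#./#./../..]: 3 plies

ply 1, H at ../#./#./../.. | H00=-1→##/#./#./../..; H30=+1→../#./#./##/..*; H40=+1→../#./#./../##
ply 2, V at ../#./#./##/.. | V01=-1→.#/##/#./##/..*; V11=-1→../##/##/##/..
ply 3, H at .#/##/#./##/.. | H40=+1→.#/##/#./##/##*
ply 4: .#/##/#./##/## is terminal -1 (V); from ../#./#./../.. depth 10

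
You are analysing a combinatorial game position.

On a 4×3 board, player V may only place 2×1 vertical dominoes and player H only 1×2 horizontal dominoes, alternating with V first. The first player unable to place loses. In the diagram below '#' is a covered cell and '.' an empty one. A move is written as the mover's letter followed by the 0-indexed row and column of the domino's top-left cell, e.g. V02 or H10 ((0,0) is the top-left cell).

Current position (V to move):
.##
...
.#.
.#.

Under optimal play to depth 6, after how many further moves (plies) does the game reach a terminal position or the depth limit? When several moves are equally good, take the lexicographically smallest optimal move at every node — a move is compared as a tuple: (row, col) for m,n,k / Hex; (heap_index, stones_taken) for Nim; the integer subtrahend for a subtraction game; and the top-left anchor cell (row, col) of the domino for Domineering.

PV length from [.##/.../.#./.#.]: 3 plies

[.##/.../.#./.#.] V move#1: V00:+1/###/#../.#./.#.*, V10:+1/.##/#../##./.#., V12:+1/.##/..#/.##/.#., V20:+1/.##/.../##./##., V22:+1/.##/.../.##/.##
[###/#../.#./.#.] H move#2: H11:-1/###/###/.#./.#.*
[###/###/.#./.#.] V move#3: V20:+1/###/###/##./##.*, V22:+1/###/###/.##/.##
[###/###/##./##.] end (terminal -1, H#4); searched .##/.../.#./.#. to 6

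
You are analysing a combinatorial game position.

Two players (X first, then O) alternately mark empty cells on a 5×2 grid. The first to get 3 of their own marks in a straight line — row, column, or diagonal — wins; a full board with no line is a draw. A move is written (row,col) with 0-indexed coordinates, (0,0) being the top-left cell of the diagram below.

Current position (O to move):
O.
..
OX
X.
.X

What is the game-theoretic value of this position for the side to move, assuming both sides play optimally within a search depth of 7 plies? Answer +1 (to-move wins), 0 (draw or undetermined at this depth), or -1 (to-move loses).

[O./../OX/X./.X] O move#1: (0,1):-1/OO/../OX/X./.X, (1,0):+1/O./O./OX/X./.X*, (1,1):-1/O./.O/OX/X./.X, (3,1):+0/O./../OX/XO/.X, (4,0):-1/O./../OX/X./OX
[O./O./OX/X./.X] end (terminal -1, X#2); searched O./../OX/X./.X to 7

value(O./../OX/X./.X, O) = +1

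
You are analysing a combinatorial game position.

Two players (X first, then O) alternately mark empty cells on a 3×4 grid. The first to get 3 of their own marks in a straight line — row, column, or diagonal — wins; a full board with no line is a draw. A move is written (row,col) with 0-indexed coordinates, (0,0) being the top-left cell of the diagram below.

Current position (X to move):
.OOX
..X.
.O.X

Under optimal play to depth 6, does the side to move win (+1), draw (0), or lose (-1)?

value(.OOX/..X./.O.X, X) = +1

ply 1, X at .OOX/..X./.O.X | (0,0)=-1→XOOX/..X./.O.X; (1,0)=-1→.OOX/X.X./.O.X; (1,1)=-1→.OOX/.XX./.O.X; (1,3)=+1→.OOX/..XX/.O.X*; (2,0)=-1→.OOX/..X./XO.X; (2,2)=-1→.OOX/..X./.OXX
ply 2: .OOX/..XX/.O.X is terminal -1 (O); from .OOX/..X./.O.X depth 6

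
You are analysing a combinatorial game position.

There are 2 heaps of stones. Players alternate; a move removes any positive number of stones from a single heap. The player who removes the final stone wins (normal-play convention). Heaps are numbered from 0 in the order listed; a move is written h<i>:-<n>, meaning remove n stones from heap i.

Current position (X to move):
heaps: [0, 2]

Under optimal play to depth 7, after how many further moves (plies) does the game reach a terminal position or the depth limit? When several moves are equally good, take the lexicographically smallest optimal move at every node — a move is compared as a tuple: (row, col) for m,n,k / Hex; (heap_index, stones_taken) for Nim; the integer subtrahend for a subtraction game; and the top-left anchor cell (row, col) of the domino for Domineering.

[(0,2)] X move#1: h1:-1:-1/(0,1), h1:-2:+1/(0,0)*
[(0,0)] end (terminal -1, O#2); searched (0,2) to 7

PV length from [(0,2)]: 1 ply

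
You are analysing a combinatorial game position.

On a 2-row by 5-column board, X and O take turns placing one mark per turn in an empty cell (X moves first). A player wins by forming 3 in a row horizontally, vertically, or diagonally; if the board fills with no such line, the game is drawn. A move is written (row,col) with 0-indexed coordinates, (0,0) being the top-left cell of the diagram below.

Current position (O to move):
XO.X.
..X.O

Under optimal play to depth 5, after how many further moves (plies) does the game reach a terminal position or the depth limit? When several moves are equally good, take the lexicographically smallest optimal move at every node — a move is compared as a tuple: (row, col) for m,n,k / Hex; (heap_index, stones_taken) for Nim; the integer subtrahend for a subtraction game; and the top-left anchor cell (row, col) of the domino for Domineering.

PV length from [XO.X./..X.O]: 5 plies

ply 1, O at XO.X./..X.O | (0,2)=-1→XOOX./..X.O; (0,4)=-1→XO.XO/..X.O; (1,0)=+0→XO.X./O.X.O*; (1,1)=+0→XO.X./.OX.O; (1,3)=+0→XO.X./..XOO
ply 2, X at XO.X./O.X.O | (0,2)=+0→XOXX./O.X.O*; (0,4)=+0→XO.XX/O.X.O; (1,1)=+0→XO.X./OXX.O; (1,3)=+0→XO.X./O.XXO
ply 3, O at XOXX./O.X.O | (0,4)=+0→XOXXO/O.X.O*; (1,1)=-1→XOXX./OOX.O; (1,3)=-1→XOXX./O.XOO
ply 4, X at XOXXO/O.X.O | (1,1)=+0→XOXXO/OXX.O*; (1,3)=+0→XOXXO/O.XXO
ply 5, O at XOXXO/OXX.O | (1,3)=+0→XOXXO/OXXOO*
ply 6: XOXXO/OXXOO is terminal +0 (X); from XO.X./..X.O depth 5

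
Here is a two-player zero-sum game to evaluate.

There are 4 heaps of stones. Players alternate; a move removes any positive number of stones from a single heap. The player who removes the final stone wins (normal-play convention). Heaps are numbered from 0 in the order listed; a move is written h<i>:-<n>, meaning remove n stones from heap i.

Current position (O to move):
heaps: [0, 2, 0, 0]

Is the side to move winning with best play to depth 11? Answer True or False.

O winning at [(0,2,0,0)]: True

ply 1, O at (0,2,0,0) | h1:-1=-1→(0,1,0,0); h1:-2=+1→(0,0,0,0)*
ply 2: (0,0,0,0) is terminal -1 (X); from (0,2,0,0) depth 11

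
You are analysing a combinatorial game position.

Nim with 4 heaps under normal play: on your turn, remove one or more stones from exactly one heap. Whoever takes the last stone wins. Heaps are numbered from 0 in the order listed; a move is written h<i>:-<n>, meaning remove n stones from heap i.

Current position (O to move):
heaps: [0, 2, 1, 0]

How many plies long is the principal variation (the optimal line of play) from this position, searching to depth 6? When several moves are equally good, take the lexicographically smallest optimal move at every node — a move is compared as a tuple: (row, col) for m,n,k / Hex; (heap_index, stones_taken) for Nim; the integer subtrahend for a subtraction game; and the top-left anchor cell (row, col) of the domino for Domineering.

PV length from [(0,2,1,0)]: 3 plies

ply 1, O at (0,2,1,0) | h1:-1=+1→(0,1,1,0)*; h1:-2=-1→(0,0,1,0); h2:-1=-1→(0,2,0,0)
ply 2, X at (0,1,1,0) | h1:-1=-1→(0,0,1,0)*; h2:-1=-1→(0,1,0,0)
ply 3, O at (0,0,1,0) | h2:-1=+1→(0,0,0,0)*
ply 4: (0,0,0,0) is terminal -1 (X); from (0,2,1,0) depth 6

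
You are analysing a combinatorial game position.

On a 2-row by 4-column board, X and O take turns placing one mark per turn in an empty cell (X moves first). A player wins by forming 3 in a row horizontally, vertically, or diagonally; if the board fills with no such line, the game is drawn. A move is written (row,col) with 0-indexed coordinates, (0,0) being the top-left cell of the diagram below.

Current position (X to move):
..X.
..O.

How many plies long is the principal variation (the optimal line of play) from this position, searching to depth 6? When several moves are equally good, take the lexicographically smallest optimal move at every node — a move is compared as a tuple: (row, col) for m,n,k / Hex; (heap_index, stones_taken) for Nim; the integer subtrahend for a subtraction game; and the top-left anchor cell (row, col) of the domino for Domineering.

p1 X@[..X./..O.]: (0,0)[X.X./..O.]+0 (0,1)[.XX./..O.]+1* (0,3)[..XX/..O.]+0 (1,0)[..X./X.O.]+0 (1,1)[..X./.XO.]+0 (1,3)[..X./..OX]+0
p2 O@[.XX./..O.]: (0,0)[OXX./..O.]-1* (0,3)[.XXO/..O.]-1 (1,0)[.XX./O.O.]-1 (1,1)[.XX./.OO.]-1 (1,3)[.XX./..OO]-1
p3 X@[OXX./..O.]: (0,3)[OXXX/..O.]+1* (1,0)[OXX./X.O.]+0 (1,1)[OXX./.XO.]+0 (1,3)[OXX./..OX]+0
p4 O@[OXXX/..O.] terminal -1; root [..X./..O.] d6

PV length from [..X./..O.]: 3 plies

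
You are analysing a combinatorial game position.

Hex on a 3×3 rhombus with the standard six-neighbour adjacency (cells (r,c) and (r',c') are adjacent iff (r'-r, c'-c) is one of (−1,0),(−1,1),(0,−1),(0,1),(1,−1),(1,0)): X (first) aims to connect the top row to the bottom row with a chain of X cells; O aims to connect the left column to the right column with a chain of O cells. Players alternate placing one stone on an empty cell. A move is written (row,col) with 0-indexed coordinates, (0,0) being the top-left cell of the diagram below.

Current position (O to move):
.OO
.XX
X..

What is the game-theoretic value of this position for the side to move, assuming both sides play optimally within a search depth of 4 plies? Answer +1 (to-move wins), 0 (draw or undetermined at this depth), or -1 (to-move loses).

p1 O@[.OO/.XX/X..]: (0,0)[OOO/.XX/X..]+1* (1,0)[.OO/OXX/X..]+1 (2,1)[.OO/.XX/XO.]+1 (2,2)[.OO/.XX/X.O]+1
p2 X@[OOO/.XX/X..] terminal -1; root [.OO/.XX/X..] d4

value(.OO/.XX/X.., O) = +1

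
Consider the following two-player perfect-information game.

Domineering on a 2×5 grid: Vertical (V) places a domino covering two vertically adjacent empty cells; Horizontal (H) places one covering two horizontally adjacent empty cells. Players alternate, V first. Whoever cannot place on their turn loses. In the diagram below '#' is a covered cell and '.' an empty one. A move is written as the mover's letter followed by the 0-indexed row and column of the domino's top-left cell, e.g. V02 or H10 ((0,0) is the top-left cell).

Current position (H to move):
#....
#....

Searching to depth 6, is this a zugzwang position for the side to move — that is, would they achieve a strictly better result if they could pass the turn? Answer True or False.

zugzwang(#..../#...., H) = False

[#..../#....] H move#1: H01:-1/###../#...., H02:+1/#.##./#....*, H03:-1/#..##/#...., H11:-1/#..../###.., H12:+1/#..../#.##., H13:-1/#..../#..##
[#.##./#....] V move#2: V01:-1/####./##...*, V04:-1/#.###/#...#
[####./##...] H move#3: H12:-1/####./####., H13:+1/####./##.##*
[####./##.##] end (terminal -1, V#4); searched #..../#.... to 6
if H skipped the turn, V would face:
~ [#..../#....] V move#1: V01:-1/##.../##...*, V02:-1/#.#../#.#.., V03:-1/#..#./#..#., V04:-1/#...#/#...#
~ [##.../##...] H move#2: H02:+1/####./##...*, H03:+1/##.##/##..., H12:+1/##.../####., H13:+1/##.../##.##
~ [####./##...] V move#3: V04:-1/#####/##..#*
~ [#####/##..#] H move#4: H12:+1/#####/#####*
~ [#####/#####] end (terminal -1, V#5); searched #..../#.... to 6
compare (H): move=+1 vs pass=+1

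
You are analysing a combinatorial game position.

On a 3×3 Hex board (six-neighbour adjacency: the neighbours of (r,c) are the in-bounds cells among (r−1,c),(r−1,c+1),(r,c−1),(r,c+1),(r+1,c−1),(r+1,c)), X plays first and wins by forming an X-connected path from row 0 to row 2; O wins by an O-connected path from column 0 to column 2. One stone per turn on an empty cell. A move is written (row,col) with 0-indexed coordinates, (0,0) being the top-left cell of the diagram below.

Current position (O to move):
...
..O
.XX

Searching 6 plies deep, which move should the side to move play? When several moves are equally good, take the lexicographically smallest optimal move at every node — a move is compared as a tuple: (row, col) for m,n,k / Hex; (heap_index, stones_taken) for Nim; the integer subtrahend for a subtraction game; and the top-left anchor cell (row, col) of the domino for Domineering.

O's best at [.../..O/.XX]: (0,1)

ply 1, O at .../..O/.XX | (0,0)=-1→O../..O/.XX; (0,1)=+1→.O./..O/.XX*; (0,2)=-1→..O/..O/.XX; (1,0)=-1→.../O.O/.XX; (1,1)=+1→.../.OO/.XX; (2,0)=-1→.../..O/OXX
ply 2, X at .O./..O/.XX | (0,0)=-1→XO./..O/.XX*; (0,2)=-1→.OX/..O/.XX; (1,0)=-1→.O./X.O/.XX; (1,1)=-1→.O./.XO/.XX; (2,0)=-1→.O./..O/XXX
ply 3, O at XO./..O/.XX | (0,2)=-1→XOO/..O/.XX; (1,0)=+1→XO./O.O/.XX*; (1,1)=+1→XO./.OO/.XX; (2,0)=-1→XO./..O/OXX
ply 4, X at XO./O.O/.XX | (0,2)=-1→XOX/O.O/.XX*; (1,1)=-1→XO./OXO/.XX; (2,0)=-1→XO./O.O/XXX
ply 5, O at XOX/O.O/.XX | (1,1)=+1→XOX/OOO/.XX*; (2,0)=-1→XOX/O.O/OXX
ply 6: XOX/OOO/.XX is terminal -1 (X); from .../..O/.XX depth 6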